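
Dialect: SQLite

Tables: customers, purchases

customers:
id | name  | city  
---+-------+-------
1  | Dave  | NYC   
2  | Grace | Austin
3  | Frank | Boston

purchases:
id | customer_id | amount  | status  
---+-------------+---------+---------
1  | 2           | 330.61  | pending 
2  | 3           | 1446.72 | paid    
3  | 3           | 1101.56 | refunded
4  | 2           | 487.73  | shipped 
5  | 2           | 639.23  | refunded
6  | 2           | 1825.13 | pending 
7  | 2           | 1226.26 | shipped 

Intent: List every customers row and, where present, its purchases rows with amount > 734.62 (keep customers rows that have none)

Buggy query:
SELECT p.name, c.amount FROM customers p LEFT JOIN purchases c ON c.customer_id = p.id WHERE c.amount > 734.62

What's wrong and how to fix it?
Bug: A WHERE condition on the right-hand table after LEFT JOIN drops unmatched parents

Fix: Move the right-table condition into the ON clause so unmatched parents are kept

Corrected query:
SELECT p.name, c.amount FROM customers p LEFT JOIN purchases c ON c.customer_id = p.id AND c.amount > 734.62

Result:
name  | amount 
------+--------
Dave  | NULL   
Grace | 1226.26
Grace | 1825.13
Frank | 1101.56
Frank | 1446.72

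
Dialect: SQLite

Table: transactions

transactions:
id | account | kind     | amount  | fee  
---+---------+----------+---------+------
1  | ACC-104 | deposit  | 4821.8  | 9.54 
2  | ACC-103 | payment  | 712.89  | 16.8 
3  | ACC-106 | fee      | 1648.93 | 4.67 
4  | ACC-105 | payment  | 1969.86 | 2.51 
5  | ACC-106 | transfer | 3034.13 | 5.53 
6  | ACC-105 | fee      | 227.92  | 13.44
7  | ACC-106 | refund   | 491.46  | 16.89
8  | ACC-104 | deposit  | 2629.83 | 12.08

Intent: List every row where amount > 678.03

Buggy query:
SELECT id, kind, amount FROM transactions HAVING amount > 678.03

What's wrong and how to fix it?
Bug: HAVING filters the output of aggregation, but this query has no GROUP BY and no aggregate functions, so SQLite rejects it (HAVING clause on a non-aggregate query); the condition here is per row

Fix: Use WHERE for row-level filtering

Corrected query:
SELECT id, kind, amount FROM transactions WHERE amount > 678.03

Result:
id | kind     | amount 
---+----------+--------
1  | deposit  | 4821.8 
2  | payment  | 712.89 
3  | fee      | 1648.93
4  | payment  | 1969.86
5  | transfer | 3034.13
8  | deposit  | 2629.83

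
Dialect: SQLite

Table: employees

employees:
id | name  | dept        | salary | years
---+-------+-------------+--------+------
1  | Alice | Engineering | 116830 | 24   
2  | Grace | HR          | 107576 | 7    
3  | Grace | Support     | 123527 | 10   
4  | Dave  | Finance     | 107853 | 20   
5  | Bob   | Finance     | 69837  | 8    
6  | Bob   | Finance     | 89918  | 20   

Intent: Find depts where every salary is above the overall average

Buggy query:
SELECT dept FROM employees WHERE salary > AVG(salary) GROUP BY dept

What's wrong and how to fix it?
Bug: WHERE evaluates per row before aggregation, so AVG() is unavailable

Fix: Use a subquery for AVG and a HAVING MIN(...) filter so the condition holds for every row in the group

Corrected query:
SELECT dept FROM employees GROUP BY dept HAVING MIN(salary) > (SELECT AVG(salary) FROM employees)

Result:
dept       
-----------
Engineering
HR         
Support    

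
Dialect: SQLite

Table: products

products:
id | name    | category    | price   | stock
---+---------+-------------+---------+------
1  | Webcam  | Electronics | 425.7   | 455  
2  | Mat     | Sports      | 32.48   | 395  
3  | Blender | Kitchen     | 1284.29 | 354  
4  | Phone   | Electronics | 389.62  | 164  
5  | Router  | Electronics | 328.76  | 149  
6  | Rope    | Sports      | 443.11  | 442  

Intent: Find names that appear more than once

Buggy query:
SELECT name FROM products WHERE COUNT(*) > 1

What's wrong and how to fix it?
Bug: COUNT(*) is an aggregate and cannot be used in WHERE

Fix: GROUP BY name, then filter groups with HAVING COUNT(*) > 1

Corrected query:
SELECT name FROM products GROUP BY name HAVING COUNT(*) > 1

Result:
(no rows)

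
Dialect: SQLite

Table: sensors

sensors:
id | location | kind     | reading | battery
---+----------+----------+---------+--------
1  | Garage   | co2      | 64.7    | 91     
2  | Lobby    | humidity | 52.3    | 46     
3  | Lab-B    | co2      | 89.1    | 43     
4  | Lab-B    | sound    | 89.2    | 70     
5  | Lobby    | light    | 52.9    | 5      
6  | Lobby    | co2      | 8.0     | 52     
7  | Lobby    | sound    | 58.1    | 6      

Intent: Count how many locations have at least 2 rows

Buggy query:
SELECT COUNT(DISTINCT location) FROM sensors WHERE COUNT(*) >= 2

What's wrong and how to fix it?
Bug: COUNT(*) cannot appear in WHERE; the per-group count doesn't exist yet

Fix: Group first with HAVING COUNT(*) >= 2, then COUNT the resulting groups

Corrected query:
SELECT COUNT(*) FROM (SELECT location FROM sensors GROUP BY location HAVING COUNT(*) >= 2)

Result:
COUNT(*)
--------
2       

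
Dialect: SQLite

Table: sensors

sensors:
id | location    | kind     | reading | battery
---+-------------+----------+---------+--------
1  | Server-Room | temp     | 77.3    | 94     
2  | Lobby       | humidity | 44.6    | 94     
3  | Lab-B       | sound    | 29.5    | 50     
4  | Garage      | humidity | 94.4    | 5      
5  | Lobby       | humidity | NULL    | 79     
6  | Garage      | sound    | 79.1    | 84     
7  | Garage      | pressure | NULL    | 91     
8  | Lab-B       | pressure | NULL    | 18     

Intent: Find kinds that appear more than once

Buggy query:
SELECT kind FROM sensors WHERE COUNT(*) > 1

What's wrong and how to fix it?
Bug: WHERE can't reference COUNT(*); aggregates are computed after WHERE

Fix: Group first, then use HAVING for the count condition

Corrected query:
SELECT kind FROM sensors GROUP BY kind HAVING COUNT(*) > 1

Result:
kind    
--------
humidity
pressure
sound   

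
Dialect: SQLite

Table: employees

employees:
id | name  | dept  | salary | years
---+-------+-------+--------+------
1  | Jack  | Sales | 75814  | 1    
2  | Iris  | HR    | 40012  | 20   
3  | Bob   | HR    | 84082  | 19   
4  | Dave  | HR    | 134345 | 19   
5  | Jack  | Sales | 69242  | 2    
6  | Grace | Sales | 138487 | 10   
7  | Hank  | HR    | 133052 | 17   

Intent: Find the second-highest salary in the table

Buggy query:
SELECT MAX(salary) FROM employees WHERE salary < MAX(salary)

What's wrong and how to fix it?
Bug: MAX(salary) on the right of the comparison is an aggregate-in-WHERE error

Fix: Put the inner MAX in a scalar subquery

Corrected query:
SELECT MAX(salary) FROM employees WHERE salary < (SELECT MAX(salary) FROM employees)

Result:
MAX(salary)
-----------
134345     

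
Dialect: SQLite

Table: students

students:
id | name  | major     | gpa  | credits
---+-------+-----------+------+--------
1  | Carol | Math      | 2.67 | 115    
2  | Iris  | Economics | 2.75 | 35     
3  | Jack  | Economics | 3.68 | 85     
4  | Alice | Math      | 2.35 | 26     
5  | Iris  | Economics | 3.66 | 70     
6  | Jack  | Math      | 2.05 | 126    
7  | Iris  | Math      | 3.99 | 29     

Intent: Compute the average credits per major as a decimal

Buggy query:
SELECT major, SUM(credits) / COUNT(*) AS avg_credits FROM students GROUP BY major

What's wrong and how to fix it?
Bug: SUM(credits) and COUNT(*) are both integers; the division truncates the fractional part

Fix: Cast one side to REAL so the division keeps the fractional part

Corrected query:
SELECT major, SUM(credits) * 1.0 / COUNT(*) AS avg_credits FROM students GROUP BY major

Result:
major     | avg_credits
----------+------------
Economics | 63.333333  
Math      | 74         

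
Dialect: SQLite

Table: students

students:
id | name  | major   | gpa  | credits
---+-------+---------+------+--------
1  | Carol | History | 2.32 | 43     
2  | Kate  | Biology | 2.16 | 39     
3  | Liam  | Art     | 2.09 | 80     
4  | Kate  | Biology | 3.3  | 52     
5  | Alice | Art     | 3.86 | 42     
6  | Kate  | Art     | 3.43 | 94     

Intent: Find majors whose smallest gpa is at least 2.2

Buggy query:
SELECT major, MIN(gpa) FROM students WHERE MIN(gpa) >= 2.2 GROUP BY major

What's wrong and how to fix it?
Bug: MIN() in WHERE is a misuse of aggregate

Fix: Replace WHERE with HAVING after the GROUP BY

Corrected query:
SELECT major, MIN(gpa) FROM students GROUP BY major HAVING MIN(gpa) >= 2.2

Result:
major   | MIN(gpa)
--------+---------
History | 2.32    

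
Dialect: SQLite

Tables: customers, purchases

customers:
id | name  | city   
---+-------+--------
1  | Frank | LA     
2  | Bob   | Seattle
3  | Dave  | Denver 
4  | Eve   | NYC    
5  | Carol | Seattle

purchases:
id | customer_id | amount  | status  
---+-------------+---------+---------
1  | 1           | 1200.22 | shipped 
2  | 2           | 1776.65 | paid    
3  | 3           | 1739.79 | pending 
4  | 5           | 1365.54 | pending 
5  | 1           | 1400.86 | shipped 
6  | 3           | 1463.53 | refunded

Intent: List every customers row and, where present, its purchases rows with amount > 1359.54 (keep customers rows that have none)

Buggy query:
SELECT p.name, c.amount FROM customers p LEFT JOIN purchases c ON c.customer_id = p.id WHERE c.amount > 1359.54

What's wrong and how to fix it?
Bug: A WHERE condition on the right-hand table after LEFT JOIN drops unmatched parents

Fix: Move the right-table condition into the ON clause so unmatched parents are kept

Corrected query:
SELECT p.name, c.amount FROM customers p LEFT JOIN purchases c ON c.customer_id = p.id AND c.amount > 1359.54

Result:
name  | amount 
------+--------
Frank | 1400.86
Bob   | 1776.65
Dave  | 1463.53
Dave  | 1739.79
Eve   | NULL   
Carol | 1365.54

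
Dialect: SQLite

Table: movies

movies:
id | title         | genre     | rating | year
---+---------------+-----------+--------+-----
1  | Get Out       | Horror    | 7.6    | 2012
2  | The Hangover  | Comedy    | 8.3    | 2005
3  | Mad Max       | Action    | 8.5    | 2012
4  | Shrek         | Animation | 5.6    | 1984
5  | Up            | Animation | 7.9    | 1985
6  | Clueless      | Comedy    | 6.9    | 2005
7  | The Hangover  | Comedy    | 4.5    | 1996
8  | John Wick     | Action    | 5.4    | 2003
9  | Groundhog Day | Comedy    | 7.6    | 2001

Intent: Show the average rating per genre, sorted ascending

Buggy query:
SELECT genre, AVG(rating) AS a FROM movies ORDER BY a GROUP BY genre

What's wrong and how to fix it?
Bug: ORDER BY appears before GROUP BY; SQL clause order requires GROUP BY first

Fix: Move ORDER BY to the end, after GROUP BY

Corrected query:
SELECT genre, AVG(rating) AS a FROM movies GROUP BY genre ORDER BY a

Result:
genre     | a    
----------+------
Animation | 6.75 
Comedy    | 6.825
Action    | 6.95 
Horror    | 7.6  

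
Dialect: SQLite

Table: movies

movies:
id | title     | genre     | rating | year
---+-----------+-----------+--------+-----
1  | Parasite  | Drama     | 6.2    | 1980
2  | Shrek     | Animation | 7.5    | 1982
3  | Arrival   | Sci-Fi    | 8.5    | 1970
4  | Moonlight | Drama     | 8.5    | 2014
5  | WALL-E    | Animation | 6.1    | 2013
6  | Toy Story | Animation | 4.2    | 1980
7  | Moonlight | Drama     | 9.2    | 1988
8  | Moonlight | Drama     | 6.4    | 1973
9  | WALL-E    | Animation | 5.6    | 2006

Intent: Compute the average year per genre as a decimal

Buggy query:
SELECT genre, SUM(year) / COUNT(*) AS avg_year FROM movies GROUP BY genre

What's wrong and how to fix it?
Bug: SUM(year) and COUNT(*) are both integers; the division truncates the fractional part

Fix: Cast one side to REAL so the division keeps the fractional part

Corrected query:
SELECT genre, SUM(year) * 1.0 / COUNT(*) AS avg_year FROM movies GROUP BY genre

Result:
genre     | avg_year
----------+---------
Animation | 1995.25 
Drama     | 1988.75 
Sci-Fi    | 1970    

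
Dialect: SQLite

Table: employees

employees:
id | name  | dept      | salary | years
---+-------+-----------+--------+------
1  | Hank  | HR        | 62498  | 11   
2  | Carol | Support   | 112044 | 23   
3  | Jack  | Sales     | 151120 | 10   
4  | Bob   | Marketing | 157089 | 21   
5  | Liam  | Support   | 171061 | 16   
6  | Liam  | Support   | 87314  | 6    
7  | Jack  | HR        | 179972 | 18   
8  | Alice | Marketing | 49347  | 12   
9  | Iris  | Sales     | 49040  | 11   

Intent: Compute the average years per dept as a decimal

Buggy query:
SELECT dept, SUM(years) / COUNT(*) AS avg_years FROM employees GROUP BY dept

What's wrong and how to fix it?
Bug: Both operands are integers, so '/' performs integer division and truncates

Fix: Cast one side to REAL so the division keeps the fractional part

Corrected query:
SELECT dept, SUM(years) * 1.0 / COUNT(*) AS avg_years FROM employees GROUP BY dept

Result:
dept      | avg_years
----------+----------
HR        | 14.5     
Marketing | 16.5     
Sales     | 10.5     
Support   | 15       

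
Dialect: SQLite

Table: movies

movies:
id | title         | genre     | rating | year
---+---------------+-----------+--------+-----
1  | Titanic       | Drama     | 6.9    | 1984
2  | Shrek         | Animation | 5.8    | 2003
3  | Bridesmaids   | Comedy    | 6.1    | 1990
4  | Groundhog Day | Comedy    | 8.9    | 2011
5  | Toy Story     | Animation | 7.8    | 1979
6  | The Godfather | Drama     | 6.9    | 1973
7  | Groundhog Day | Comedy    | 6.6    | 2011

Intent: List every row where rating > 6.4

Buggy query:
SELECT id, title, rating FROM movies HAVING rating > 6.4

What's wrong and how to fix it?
Bug: HAVING filters the output of aggregation, but this query has no GROUP BY and no aggregate functions, so SQLite rejects it (HAVING clause on a non-aggregate query); the condition here is per row

Fix: Use WHERE for row-level filtering

Corrected query:
SELECT id, title, rating FROM movies WHERE rating > 6.4

Result:
id | title         | rating
---+---------------+-------
1  | Titanic       | 6.9   
4  | Groundhog Day | 8.9   
5  | Toy Story     | 7.8   
6  | The Godfather | 6.9   
7  | Groundhog Day | 6.6   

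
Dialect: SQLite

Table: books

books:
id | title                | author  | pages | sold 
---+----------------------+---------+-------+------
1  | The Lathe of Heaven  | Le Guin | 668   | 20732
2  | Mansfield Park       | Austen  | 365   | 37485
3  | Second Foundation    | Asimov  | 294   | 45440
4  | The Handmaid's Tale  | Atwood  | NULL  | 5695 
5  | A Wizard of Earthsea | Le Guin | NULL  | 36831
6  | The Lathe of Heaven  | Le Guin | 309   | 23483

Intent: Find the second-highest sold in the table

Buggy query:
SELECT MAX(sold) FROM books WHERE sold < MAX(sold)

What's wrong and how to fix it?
Bug: MAX(sold) on the right of the comparison is an aggregate-in-WHERE error

Fix: Compute the overall MAX in a subquery, then take MAX of rows below it

Corrected query:
SELECT MAX(sold) FROM books WHERE sold < (SELECT MAX(sold) FROM books)

Result:
MAX(sold)
---------
37485    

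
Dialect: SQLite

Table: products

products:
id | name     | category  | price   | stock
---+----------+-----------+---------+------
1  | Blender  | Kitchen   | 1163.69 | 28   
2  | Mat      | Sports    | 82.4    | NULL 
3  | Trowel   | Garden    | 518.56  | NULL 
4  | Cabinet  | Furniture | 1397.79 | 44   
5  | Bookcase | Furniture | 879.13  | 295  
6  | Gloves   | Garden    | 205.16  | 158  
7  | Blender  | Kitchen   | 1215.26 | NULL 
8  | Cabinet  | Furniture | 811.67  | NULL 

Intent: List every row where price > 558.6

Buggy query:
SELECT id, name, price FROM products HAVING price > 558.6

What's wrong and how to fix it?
Bug: HAVING filters the output of aggregation, but this query has no GROUP BY and no aggregate functions, so SQLite rejects it (HAVING clause on a non-aggregate query); the condition here is per row

Fix: Use WHERE for row-level filtering

Corrected query:
SELECT id, name, price FROM products WHERE price > 558.6

Result:
id | name     | price  
---+----------+--------
1  | Blender  | 1163.69
4  | Cabinet  | 1397.79
5  | Bookcase | 879.13 
7  | Blender  | 1215.26
8  | Cabinet  | 811.67 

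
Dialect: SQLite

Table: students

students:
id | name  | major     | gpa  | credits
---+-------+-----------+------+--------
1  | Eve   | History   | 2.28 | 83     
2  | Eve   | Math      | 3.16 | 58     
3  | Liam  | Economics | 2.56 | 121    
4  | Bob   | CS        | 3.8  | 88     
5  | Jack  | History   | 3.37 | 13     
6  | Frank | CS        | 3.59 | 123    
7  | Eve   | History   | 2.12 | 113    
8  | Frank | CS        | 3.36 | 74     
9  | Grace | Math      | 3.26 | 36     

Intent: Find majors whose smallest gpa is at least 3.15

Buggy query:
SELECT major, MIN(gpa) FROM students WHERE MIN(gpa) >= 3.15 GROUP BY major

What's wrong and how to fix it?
Bug: MIN() in WHERE is a misuse of aggregate

Fix: Use HAVING for the per-group MIN condition

Corrected query:
SELECT major, MIN(gpa) FROM students GROUP BY major HAVING MIN(gpa) >= 3.15

Result:
major | MIN(gpa)
------+---------
CS    | 3.36    
Math  | 3.16    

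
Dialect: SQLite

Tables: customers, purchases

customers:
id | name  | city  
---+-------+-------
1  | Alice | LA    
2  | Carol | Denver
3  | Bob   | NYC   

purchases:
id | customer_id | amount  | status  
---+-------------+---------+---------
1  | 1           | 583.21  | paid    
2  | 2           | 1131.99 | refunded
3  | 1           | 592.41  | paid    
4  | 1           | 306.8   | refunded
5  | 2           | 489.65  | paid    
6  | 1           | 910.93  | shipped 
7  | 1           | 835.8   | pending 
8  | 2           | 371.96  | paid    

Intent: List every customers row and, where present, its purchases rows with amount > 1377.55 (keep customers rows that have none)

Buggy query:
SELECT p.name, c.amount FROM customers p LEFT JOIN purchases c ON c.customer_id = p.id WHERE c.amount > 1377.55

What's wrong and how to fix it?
Bug: A WHERE condition on the right-hand table after LEFT JOIN drops unmatched parents

Fix: Put 'c.amount > 1377.55' in the JOIN's ON clause instead of WHERE

Corrected query:
SELECT p.name, c.amount FROM customers p LEFT JOIN purchases c ON c.customer_id = p.id AND c.amount > 1377.55

Result:
name  | amount
------+-------
Alice | NULL  
Carol | NULL  
Bob   | NULL  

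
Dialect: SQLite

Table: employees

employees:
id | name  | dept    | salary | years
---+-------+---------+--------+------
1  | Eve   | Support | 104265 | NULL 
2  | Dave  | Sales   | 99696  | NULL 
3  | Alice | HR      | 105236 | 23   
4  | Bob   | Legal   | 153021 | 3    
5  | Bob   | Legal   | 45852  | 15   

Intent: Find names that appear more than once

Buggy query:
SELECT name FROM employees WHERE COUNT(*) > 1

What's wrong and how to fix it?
Bug: COUNT(*) is an aggregate and cannot be used in WHERE

Fix: GROUP BY name, then filter groups with HAVING COUNT(*) > 1

Corrected query:
SELECT name FROM employees GROUP BY name HAVING COUNT(*) > 1

Result:
name
----
Bob 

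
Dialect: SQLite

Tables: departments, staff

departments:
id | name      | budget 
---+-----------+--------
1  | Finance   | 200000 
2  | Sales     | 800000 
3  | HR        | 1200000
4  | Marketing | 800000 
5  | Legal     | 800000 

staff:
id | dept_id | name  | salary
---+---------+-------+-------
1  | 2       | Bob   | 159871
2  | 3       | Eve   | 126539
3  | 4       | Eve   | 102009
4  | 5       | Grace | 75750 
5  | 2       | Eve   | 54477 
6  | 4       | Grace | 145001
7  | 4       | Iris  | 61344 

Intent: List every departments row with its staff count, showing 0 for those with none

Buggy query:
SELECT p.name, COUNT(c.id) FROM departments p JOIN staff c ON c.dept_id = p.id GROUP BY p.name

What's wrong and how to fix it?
Bug: An inner join excludes parents with zero children

Fix: Use LEFT JOIN so parents without children still appear (COUNT(c.id) gives 0)

Corrected query:
SELECT p.name, COUNT(c.id) FROM departments p LEFT JOIN staff c ON c.dept_id = p.id GROUP BY p.name

Result:
name      | COUNT(c.id)
----------+------------
Finance   | 0          
HR        | 1          
Legal     | 1          
Marketing | 3          
Sales     | 2          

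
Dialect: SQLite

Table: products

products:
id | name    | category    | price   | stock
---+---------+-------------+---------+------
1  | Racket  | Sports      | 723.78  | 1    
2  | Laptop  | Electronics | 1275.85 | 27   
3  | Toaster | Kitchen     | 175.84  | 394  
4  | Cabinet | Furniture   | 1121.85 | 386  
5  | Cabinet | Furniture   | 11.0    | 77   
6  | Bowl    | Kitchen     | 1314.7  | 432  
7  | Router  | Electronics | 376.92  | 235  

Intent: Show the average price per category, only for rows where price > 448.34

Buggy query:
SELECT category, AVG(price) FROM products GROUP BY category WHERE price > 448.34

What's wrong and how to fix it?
Bug: Row-level WHERE must come before GROUP BY in the clause order

Fix: Place WHERE between FROM and GROUP BY

Corrected query:
SELECT category, AVG(price) FROM products WHERE price > 448.34 GROUP BY category

Result:
category    | AVG(price)
------------+-----------
Electronics | 1275.85   
Furniture   | 1121.85   
Kitchen     | 1314.7    
Sports      | 723.78    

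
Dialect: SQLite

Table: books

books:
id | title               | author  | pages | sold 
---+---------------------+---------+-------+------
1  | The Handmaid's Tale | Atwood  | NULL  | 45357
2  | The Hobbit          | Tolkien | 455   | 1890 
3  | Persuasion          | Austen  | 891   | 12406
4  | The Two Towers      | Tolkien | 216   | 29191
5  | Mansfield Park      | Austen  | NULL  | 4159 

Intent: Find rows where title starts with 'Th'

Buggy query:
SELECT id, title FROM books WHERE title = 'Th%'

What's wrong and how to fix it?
Bug: Wildcards only work with LIKE; '=' treats '%' as a literal character

Fix: Use LIKE for wildcard pattern matching

Corrected query:
SELECT id, title FROM books WHERE title LIKE 'Th%'

Result:
id | title              
---+--------------------
1  | The Handmaid's Tale
2  | The Hobbit         
4  | The Two Towers     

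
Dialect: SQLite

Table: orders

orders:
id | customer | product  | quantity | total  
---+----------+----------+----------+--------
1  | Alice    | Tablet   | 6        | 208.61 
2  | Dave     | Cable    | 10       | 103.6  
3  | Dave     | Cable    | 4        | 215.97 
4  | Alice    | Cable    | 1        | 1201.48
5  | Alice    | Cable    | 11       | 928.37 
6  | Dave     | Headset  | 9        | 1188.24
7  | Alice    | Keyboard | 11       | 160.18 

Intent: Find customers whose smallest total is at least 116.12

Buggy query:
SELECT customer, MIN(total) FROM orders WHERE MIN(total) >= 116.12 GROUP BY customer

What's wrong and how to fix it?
Bug: Aggregates like MIN are computed per group after WHERE runs

Fix: Use HAVING for the per-group MIN condition

Corrected query:
SELECT customer, MIN(total) FROM orders GROUP BY customer HAVING MIN(total) >= 116.12

Result:
customer | MIN(total)
---------+-----------
Alice    | 160.18    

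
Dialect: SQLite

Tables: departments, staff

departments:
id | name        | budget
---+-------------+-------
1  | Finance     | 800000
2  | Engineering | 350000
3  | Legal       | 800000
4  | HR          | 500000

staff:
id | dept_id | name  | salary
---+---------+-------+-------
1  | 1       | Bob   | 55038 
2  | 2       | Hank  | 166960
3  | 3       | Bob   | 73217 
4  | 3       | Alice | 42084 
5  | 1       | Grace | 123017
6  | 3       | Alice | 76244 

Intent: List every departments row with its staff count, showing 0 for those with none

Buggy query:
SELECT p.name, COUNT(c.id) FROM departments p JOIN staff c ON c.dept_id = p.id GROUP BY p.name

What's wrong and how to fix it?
Bug: An inner join excludes parents with zero children

Fix: Switch to LEFT JOIN to retain unmatched parent rows

Corrected query:
SELECT p.name, COUNT(c.id) FROM departments p LEFT JOIN staff c ON c.dept_id = p.id GROUP BY p.name

Result:
name        | COUNT(c.id)
------------+------------
Engineering | 1          
Finance     | 2          
HR          | 0          
Legal       | 3          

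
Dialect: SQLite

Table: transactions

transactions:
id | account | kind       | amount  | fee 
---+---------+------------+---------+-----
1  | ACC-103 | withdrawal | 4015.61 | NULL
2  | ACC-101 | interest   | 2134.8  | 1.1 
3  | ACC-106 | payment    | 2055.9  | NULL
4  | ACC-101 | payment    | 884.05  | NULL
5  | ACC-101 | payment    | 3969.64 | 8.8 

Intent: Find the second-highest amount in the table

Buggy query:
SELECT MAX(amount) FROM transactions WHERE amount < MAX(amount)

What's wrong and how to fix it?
Bug: The inner MAX is an aggregate inside WHERE, which is not allowed

Fix: Compute the overall MAX in a subquery, then take MAX of rows below it

Corrected query:
SELECT MAX(amount) FROM transactions WHERE amount < (SELECT MAX(amount) FROM transactions)

Result:
MAX(amount)
-----------
3969.64    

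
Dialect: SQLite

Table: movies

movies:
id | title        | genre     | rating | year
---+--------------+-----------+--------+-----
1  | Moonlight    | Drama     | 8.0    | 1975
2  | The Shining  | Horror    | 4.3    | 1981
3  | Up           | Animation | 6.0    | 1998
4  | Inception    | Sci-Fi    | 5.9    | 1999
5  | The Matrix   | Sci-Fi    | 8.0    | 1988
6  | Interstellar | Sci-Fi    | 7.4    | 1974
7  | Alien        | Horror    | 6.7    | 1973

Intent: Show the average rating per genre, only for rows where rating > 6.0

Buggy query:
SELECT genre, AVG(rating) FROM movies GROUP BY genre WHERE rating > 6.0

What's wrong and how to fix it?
Bug: Row-level WHERE must come before GROUP BY in the clause order

Fix: Place WHERE between FROM and GROUP BY

Corrected query:
SELECT genre, AVG(rating) FROM movies WHERE rating > 6.0 GROUP BY genre

Result:
genre  | AVG(rating)
-------+------------
Drama  | 8          
Horror | 6.7        
Sci-Fi | 7.7        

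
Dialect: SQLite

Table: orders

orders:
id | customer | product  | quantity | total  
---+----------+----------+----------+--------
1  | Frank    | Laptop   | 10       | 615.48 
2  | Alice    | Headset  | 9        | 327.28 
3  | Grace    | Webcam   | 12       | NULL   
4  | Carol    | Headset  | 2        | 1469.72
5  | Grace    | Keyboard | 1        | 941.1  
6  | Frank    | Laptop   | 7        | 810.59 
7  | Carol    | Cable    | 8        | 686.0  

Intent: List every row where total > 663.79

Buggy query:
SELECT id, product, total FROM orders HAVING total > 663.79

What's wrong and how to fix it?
Bug: HAVING filters the output of aggregation, but this query has no GROUP BY and no aggregate functions, so SQLite rejects it (HAVING clause on a non-aggregate query); the condition here is per row

Fix: Use WHERE for row-level filtering

Corrected query:
SELECT id, product, total FROM orders WHERE total > 663.79

Result:
id | product  | total  
---+----------+--------
4  | Headset  | 1469.72
5  | Keyboard | 941.1  
6  | Laptop   | 810.59 
7  | Cable    | 686    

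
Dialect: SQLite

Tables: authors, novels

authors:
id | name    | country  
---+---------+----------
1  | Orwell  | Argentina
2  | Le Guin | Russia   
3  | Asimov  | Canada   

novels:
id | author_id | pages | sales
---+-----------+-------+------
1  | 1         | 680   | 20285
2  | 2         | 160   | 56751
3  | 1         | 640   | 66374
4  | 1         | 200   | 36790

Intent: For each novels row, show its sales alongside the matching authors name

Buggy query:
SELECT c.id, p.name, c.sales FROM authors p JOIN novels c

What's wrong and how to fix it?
Bug: JOIN with no ON clause produces a cartesian product; every novels row pairs with every authors row

Fix: Specify the join condition linking the foreign key to the parent id

Corrected query:
SELECT c.id, p.name, c.sales FROM authors p JOIN novels c ON c.author_id = p.id

Result:
id | name    | sales
---+---------+------
1  | Orwell  | 20285
2  | Le Guin | 56751
3  | Orwell  | 66374
4  | Orwell  | 36790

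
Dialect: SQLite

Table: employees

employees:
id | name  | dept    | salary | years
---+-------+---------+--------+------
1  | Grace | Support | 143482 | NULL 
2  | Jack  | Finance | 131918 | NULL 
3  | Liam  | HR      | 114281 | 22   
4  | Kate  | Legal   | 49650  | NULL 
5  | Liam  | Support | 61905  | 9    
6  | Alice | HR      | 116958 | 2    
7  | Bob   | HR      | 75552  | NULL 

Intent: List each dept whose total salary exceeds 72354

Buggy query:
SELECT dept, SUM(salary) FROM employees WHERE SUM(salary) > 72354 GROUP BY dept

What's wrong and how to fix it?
Bug: WHERE runs before GROUP BY, so aggregates aren't available there

Fix: Move the aggregate condition to a HAVING clause

Corrected query:
SELECT dept, SUM(salary) FROM employees GROUP BY dept HAVING SUM(salary) > 72354

Result:
dept    | SUM(salary)
--------+------------
Finance | 131918     
HR      | 306791     
Support | 205387     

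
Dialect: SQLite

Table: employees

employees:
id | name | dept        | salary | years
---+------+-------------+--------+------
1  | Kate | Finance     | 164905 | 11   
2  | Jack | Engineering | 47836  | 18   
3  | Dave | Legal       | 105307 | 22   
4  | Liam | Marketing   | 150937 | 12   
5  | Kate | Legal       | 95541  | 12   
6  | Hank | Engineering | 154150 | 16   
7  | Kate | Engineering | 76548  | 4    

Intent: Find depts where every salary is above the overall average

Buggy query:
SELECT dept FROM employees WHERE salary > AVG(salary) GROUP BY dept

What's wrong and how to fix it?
Bug: WHERE evaluates per row before aggregation, so AVG() is unavailable

Fix: Compute the overall average in a scalar subquery and compare each group's MIN against it in HAVING

Corrected query:
SELECT dept FROM employees GROUP BY dept HAVING MIN(salary) > (SELECT AVG(salary) FROM employees)

Result:
dept     
---------
Finance  
Marketing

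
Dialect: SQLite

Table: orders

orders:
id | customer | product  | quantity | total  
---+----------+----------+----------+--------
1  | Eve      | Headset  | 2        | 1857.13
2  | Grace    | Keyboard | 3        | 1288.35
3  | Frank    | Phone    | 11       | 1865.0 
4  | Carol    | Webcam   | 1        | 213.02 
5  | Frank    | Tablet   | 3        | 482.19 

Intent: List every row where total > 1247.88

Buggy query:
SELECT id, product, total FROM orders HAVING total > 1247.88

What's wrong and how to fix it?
Bug: HAVING filters the output of aggregation, but this query has no GROUP BY and no aggregate functions, so SQLite rejects it (HAVING clause on a non-aggregate query); the condition here is per row

Fix: Replace HAVING with WHERE since the condition applies to individual rows

Corrected query:
SELECT id, product, total FROM orders WHERE total > 1247.88

Result:
id | product  | total  
---+----------+--------
1  | Headset  | 1857.13
2  | Keyboard | 1288.35
3  | Phone    | 1865   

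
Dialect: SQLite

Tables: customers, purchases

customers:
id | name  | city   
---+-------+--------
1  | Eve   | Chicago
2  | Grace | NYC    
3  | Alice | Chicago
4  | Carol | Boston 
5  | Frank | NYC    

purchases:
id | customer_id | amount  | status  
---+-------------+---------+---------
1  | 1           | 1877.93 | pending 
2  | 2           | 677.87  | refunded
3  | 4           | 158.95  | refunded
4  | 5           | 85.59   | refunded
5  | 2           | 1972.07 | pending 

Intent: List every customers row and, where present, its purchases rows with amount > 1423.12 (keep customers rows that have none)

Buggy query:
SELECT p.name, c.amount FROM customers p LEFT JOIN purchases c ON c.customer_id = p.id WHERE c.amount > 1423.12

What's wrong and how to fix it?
Bug: A WHERE condition on the right-hand table after LEFT JOIN drops unmatched parents

Fix: Put 'c.amount > 1423.12' in the JOIN's ON clause instead of WHERE

Corrected query:
SELECT p.name, c.amount FROM customers p LEFT JOIN purchases c ON c.customer_id = p.id AND c.amount > 1423.12

Result:
name  | amount 
------+--------
Eve   | 1877.93
Grace | 1972.07
Alice | NULL   
Carol | NULL   
Frank | NULL   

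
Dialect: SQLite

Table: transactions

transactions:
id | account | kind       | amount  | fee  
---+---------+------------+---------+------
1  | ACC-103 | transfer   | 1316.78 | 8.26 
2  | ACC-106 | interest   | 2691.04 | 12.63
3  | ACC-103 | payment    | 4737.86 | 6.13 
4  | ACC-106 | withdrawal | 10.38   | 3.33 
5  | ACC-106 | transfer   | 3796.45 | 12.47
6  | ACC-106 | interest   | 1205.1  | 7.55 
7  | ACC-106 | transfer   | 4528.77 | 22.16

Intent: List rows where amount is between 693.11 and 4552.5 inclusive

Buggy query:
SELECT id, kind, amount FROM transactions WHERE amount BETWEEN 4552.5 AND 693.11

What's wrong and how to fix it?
Bug: The bounds are reversed; BETWEEN a AND b requires a <= b to match anything

Fix: Swap the bounds so the smaller value comes first

Corrected query:
SELECT id, kind, amount FROM transactions WHERE amount BETWEEN 693.11 AND 4552.5

Result:
id | kind     | amount 
---+----------+--------
1  | transfer | 1316.78
2  | interest | 2691.04
5  | transfer | 3796.45
6  | interest | 1205.1 
7  | transfer | 4528.77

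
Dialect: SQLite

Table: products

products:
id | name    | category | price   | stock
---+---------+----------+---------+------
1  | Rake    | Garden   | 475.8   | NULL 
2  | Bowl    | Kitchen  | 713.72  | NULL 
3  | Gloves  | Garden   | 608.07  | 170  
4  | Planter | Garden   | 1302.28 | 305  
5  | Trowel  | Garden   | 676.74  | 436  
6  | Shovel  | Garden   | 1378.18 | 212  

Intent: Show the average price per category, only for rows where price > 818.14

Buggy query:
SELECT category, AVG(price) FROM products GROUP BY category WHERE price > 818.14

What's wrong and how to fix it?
Bug: WHERE cannot follow GROUP BY

Fix: Place WHERE between FROM and GROUP BY

Corrected query:
SELECT category, AVG(price) FROM products WHERE price > 818.14 GROUP BY category

Result:
category | AVG(price)
---------+-----------
Garden   | 1340.23   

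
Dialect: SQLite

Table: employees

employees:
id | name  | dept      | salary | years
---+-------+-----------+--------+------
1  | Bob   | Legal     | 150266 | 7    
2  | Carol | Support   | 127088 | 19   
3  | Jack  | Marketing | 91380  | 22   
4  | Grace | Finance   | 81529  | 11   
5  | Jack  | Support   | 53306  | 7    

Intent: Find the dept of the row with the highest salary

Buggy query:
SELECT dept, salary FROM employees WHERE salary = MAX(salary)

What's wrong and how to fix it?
Bug: MAX(salary) is an aggregate and cannot be used directly in WHERE

Fix: Wrap MAX in a scalar subquery so WHERE compares against a single value

Corrected query:
SELECT dept, salary FROM employees WHERE salary = (SELECT MAX(salary) FROM employees)

Result:
dept  | salary
------+-------
Legal | 150266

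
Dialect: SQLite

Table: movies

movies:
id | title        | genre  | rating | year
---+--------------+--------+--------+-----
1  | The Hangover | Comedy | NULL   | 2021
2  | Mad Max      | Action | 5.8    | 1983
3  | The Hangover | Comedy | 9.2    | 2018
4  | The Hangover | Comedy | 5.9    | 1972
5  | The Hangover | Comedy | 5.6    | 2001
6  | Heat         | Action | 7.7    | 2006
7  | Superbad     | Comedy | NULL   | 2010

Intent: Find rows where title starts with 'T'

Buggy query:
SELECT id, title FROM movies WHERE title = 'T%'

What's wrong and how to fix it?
Bug: Wildcards only work with LIKE; '=' treats '%' as a literal character

Fix: Use LIKE for wildcard pattern matching

Corrected query:
SELECT id, title FROM movies WHERE title LIKE 'T%'

Result:
id | title       
---+-------------
1  | The Hangover
3  | The Hangover
4  | The Hangover
5  | The Hangover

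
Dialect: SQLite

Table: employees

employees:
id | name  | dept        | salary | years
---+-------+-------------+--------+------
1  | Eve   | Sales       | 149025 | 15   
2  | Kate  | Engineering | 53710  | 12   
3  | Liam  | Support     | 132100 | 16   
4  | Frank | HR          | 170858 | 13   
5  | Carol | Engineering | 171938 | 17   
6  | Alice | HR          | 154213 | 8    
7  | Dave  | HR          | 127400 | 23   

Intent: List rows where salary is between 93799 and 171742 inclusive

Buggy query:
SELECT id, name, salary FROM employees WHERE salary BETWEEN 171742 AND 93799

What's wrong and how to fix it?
Bug: BETWEEN expects the lower bound first; with 171742 AND 93799 the range is empty

Fix: Write BETWEEN 93799 AND 171742

Corrected query:
SELECT id, name, salary FROM employees WHERE salary BETWEEN 93799 AND 171742

Result:
id | name  | salary
---+-------+-------
1  | Eve   | 149025
3  | Liam  | 132100
4  | Frank | 170858
6  | Alice | 154213
7  | Dave  | 127400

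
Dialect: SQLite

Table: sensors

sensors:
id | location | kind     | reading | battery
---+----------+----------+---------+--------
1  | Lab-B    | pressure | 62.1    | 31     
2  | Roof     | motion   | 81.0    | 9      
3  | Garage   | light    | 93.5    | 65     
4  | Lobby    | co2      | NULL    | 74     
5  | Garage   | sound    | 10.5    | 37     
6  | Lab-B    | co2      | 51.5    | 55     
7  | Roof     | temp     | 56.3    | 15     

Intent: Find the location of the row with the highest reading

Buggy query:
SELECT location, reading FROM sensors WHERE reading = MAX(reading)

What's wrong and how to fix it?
Bug: MAX(reading) is an aggregate and cannot be used directly in WHERE

Fix: Use a subquery: WHERE reading = (SELECT MAX(reading) FROM sensors)

Corrected query:
SELECT location, reading FROM sensors WHERE reading = (SELECT MAX(reading) FROM sensors)

Result:
location | reading
---------+--------
Garage   | 93.5   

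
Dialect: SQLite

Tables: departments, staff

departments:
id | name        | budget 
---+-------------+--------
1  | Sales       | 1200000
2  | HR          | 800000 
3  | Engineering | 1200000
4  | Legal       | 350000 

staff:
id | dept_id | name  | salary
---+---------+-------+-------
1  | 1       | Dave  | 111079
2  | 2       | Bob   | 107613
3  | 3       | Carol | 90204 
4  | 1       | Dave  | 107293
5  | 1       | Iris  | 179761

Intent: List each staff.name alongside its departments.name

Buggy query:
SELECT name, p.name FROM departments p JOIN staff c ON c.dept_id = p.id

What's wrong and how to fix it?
Bug: 'name' exists in both joined tables, so the database can't tell which one is meant

Fix: Qualify the column with its table alias (c.name)

Corrected query:
SELECT c.name, p.name FROM departments p JOIN staff c ON c.dept_id = p.id

Result:
name  | name       
------+------------
Dave  | Sales      
Bob   | HR         
Carol | Engineering
Dave  | Sales      
Iris  | Sales      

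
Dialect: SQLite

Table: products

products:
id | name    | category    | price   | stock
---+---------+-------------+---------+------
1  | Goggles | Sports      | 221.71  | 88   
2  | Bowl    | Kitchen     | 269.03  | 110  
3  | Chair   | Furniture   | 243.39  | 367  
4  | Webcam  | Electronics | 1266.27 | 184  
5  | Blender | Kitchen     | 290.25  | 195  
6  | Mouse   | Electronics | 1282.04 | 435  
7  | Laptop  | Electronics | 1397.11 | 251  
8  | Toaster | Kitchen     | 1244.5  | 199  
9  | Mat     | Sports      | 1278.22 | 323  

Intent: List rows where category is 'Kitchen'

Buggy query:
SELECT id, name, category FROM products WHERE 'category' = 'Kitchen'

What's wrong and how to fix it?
Bug: Single quotes denote string literals in SQL; the column name is being compared as a constant string

Fix: Reference the column as category without single quotes

Corrected query:
SELECT id, name, category FROM products WHERE category = 'Kitchen'

Result:
id | name    | category
---+---------+---------
2  | Bowl    | Kitchen 
5  | Blender | Kitchen 
8  | Toaster | Kitchen 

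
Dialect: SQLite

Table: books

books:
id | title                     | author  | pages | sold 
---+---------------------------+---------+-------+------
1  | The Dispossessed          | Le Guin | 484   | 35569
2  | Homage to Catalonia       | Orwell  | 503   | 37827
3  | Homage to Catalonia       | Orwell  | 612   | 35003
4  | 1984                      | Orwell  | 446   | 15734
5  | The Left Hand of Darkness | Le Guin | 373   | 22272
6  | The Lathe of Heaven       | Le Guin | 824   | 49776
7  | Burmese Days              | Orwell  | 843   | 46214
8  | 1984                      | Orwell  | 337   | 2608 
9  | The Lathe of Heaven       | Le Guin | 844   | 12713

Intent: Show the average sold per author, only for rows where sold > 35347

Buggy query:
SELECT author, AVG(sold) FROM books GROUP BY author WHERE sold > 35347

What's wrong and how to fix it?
Bug: Row-level WHERE must come before GROUP BY in the clause order

Fix: Move the WHERE clause before GROUP BY

Corrected query:
SELECT author, AVG(sold) FROM books WHERE sold > 35347 GROUP BY author

Result:
author  | AVG(sold)
--------+----------
Le Guin | 42672.5  
Orwell  | 42020.5  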